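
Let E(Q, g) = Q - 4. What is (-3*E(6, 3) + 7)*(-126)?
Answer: -126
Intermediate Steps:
E(Q, g) = -4 + Q
(-3*E(6, 3) + 7)*(-126) = (-3*(-4 + 6) + 7)*(-126) = (-3*2 + 7)*(-126) = (-6 + 7)*(-126) = 1*(-126) = -126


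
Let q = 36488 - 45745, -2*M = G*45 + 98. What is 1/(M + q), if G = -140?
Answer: -1/6156 ≈ -0.00016244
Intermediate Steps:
M = 3101 (M = -(-140*45 + 98)/2 = -(-6300 + 98)/2 = -½*(-6202) = 3101)
q = -9257
1/(M + q) = 1/(3101 - 9257) = 1/(-6156) = -1/6156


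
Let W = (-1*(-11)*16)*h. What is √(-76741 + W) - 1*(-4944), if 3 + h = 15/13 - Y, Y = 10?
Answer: 4944 + 7*I*√271869/13 ≈ 4944.0 + 280.76*I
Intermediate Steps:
h = -154/13 (h = -3 + (15/13 - 1*10) = -3 + (15*(1/13) - 10) = -3 + (15/13 - 10) = -3 - 115/13 = -154/13 ≈ -11.846)
W = -27104/13 (W = (-1*(-11)*16)*(-154/13) = (11*16)*(-154/13) = 176*(-154/13) = -27104/13 ≈ -2084.9)
√(-76741 + W) - 1*(-4944) = √(-76741 - 27104/13) - 1*(-4944) = √(-1024737/13) + 4944 = 7*I*√271869/13 + 4944 = 4944 + 7*I*√271869/13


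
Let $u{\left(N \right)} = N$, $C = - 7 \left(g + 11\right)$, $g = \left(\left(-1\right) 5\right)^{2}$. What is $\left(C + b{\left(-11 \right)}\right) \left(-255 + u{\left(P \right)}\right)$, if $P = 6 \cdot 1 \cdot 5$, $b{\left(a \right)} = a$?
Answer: $59175$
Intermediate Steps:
$P = 30$ ($P = 6 \cdot 5 = 30$)
$g = 25$ ($g = \left(-5\right)^{2} = 25$)
$C = -252$ ($C = - 7 \left(25 + 11\right) = \left(-7\right) 36 = -252$)
$\left(C + b{\left(-11 \right)}\right) \left(-255 + u{\left(P \right)}\right) = \left(-252 - 11\right) \left(-255 + 30\right) = \left(-263\right) \left(-225\right) = 59175$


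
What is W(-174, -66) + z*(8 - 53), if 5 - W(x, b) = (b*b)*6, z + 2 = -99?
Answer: -21586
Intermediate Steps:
z = -101 (z = -2 - 99 = -101)
W(x, b) = 5 - 6*b**2 (W(x, b) = 5 - b*b*6 = 5 - b**2*6 = 5 - 6*b**2)
W(-174, -66) + z*(8 - 53) = (5 - 6*(-66)**2) - 101*(8 - 53) = (5 - 6*4356) - 101*(-45) = (5 - 26136) + 4545 = -26131 + 4545 = -21586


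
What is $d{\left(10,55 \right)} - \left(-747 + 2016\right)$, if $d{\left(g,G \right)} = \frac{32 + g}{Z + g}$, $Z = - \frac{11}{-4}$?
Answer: $- \frac{21517}{17} \approx -1265.7$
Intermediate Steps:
$Z = \frac{11}{4}$ ($Z = \left(-11\right) \left(- \frac{1}{4}\right) = \frac{11}{4} \approx 2.75$)
$d{\left(g,G \right)} = \frac{32 + g}{\frac{11}{4} + g}$
$d{\left(10,55 \right)} - \left(-747 + 2016\right) = \frac{4 \left(32 + 10\right)}{11 + 4 \cdot 10} - \left(-747 + 2016\right) = 4 \frac{1}{11 + 40} \cdot 42 - 1269 = 4 \cdot \frac{1}{51} \cdot 42 - 1269 = \frac{56}{17} - 1269 = - \frac{21517}{17}$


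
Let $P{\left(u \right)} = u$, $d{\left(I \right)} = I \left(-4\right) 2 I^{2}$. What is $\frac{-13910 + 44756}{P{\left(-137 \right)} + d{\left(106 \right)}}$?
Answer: $- \frac{30846}{9528265} \approx -0.0032373$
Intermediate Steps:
$d{\left(I \right)} = - 8 I^{3}$ ($d{\left(I \right)} = - 4 I 2 I^{2} = - 8 I I^{2} = - 8 I^{3}$)
$\frac{-13910 + 44756}{P{\left(-137 \right)} + d{\left(106 \right)}} = \frac{-13910 + 44756}{-137 - 8 \cdot 106^{3}} = \frac{30846}{-137 - 9528128} = \frac{30846}{-9528265} = 30846 \left(- \frac{1}{9528265}\right) = - \frac{30846}{9528265}$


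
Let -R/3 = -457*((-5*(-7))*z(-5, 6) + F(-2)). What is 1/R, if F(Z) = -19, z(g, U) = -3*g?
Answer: 1/693726 ≈ 1.4415e-6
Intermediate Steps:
R = 693726 (R = -(-1371)*((-5*(-7))*(-3*(-5)) - 19) = -(-1371)*(35*15 - 19) = -(-1371)*(525 - 19) = -(-1371)*506 = -3*(-231242) = 693726)
1/R = 1/693726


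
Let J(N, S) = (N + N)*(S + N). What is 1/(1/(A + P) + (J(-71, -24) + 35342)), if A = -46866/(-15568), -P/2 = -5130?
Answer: 79887273/3901055322920 ≈ 2.0478e-5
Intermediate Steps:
P = 10260 (P = -2*(-5130) = 10260)
J(N, S) = 2*N*(N + S) (J(N, S) = (2*N)*(N + S) = 2*N*(N + S))
A = 23433/7784 (A = -46866*(-1/15568) = 23433/7784 ≈ 3.0104)
1/(1/(A + P) + (J(-71, -24) + 35342)) = 1/(1/(23433/7784 + 10260) + (2*(-71)*(-71 - 24) + 35342)) = 1/(1/(79887273/7784) + (2*(-71)*(-95) + 35342)) = 1/(7784/79887273 + (13490 + 35342)) = 1/(7784/79887273 + 48832) = 1/(3901055322920/79887273) = 79887273/3901055322920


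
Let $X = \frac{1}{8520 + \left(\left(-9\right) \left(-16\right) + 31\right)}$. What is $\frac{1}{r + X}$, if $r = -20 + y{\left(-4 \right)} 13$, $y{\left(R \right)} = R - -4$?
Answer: $- \frac{8695}{173899} \approx -0.05$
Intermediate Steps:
$y{\left(R \right)} = 4 + R$ ($y{\left(R \right)} = R + 4 = 4 + R$)
$r = -20$ ($r = -20 + \left(4 - 4\right) 13 = -20 + 0 \cdot 13 = -20 + 0 = -20$)
$X = \frac{1}{8695}$ ($X = \frac{1}{8520 + \left(144 + 31\right)} = \frac{1}{8520 + 175} = \frac{1}{8695} \approx 0.00011501$)
$\frac{1}{r + X} = \frac{1}{-20 + \frac{1}{8695}} = \frac{1}{- \frac{173899}{8695}} = - \frac{8695}{173899}$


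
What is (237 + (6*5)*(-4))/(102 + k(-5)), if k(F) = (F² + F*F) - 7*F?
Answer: 117/187 ≈ 0.62567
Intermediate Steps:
k(F) = -7*F + 2*F² (k(F) = (F² + F²) - 7*F = 2*F² - 7*F = -7*F + 2*F²)
(237 + (6*5)*(-4))/(102 + k(-5)) = (237 + (6*5)*(-4))/(102 - 5*(-7 + 2*(-5))) = (237 + 30*(-4))/(102 - 5*(-7 - 10)) = (237 - 120)/(102 - 5*(-17)) = 117/(102 + 85) = 117/187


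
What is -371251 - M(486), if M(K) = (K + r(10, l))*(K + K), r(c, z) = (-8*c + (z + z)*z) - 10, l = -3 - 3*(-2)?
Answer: -773659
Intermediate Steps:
l = 3 (l = -3 + 6 = 3)
r(c, z) = -10 - 8*c + 2*z**2 (r(c, z) = (-8*c + (2*z)*z) - 10 = (-8*c + 2*z**2) - 10 = -10 - 8*c + 2*z**2)
M(K) = 2*K*(-72 + K) (M(K) = (K + (-10 - 8*10 + 2*3**2))*(K + K) = (K + (-10 - 80 + 2*9))*(2*K) = (K + (-10 - 80 + 18))*(2*K) = (K - 72)*(2*K) = (-72 + K)*(2*K) = 2*K*(-72 + K))
-371251 - M(486) = -371251 - 2*486*(-72 + 486) = -371251 - 2*486*414 = -371251 - 1*402408 = -371251 - 402408 = -773659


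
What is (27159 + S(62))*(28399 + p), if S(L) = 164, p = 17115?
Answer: 1243579022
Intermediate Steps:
(27159 + S(62))*(28399 + p) = (27159 + 164)*(28399 + 17115) = 27323*45514 = 1243579022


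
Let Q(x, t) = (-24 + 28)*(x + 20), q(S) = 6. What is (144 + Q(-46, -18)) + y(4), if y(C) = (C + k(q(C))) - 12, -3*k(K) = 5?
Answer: 91/3 ≈ 30.333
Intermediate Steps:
k(K) = -5/3 (k(K) = -⅓*5 = -5/3)
Q(x, t) = 80 + 4*x (Q(x, t) = 4*(20 + x) = 80 + 4*x)
y(C) = -41/3 + C (y(C) = (C - 5/3) - 12 = (-5/3 + C) - 12 = -41/3 + C)
(144 + Q(-46, -18)) + y(4) = (144 + (80 + 4*(-46))) + (-41/3 + 4) = (144 + (80 - 184)) - 29/3 = (144 - 104) - 29/3 = 40 - 29/3 = 91/3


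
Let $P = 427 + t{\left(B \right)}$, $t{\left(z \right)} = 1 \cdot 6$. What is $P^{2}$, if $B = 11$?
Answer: $187489$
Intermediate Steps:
$t{\left(z \right)} = 6$
$P = 433$ ($P = 427 + 6 = 433$)
$P^{2} = 433^{2} = 187489$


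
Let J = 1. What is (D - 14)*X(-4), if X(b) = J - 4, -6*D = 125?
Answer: 209/2 ≈ 104.50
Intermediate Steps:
D = -125/6 (D = -⅙*125 = -125/6 ≈ -20.833)
X(b) = -3 (X(b) = 1 - 4 = -3)
(D - 14)*X(-4) = (-125/6 - 14)*(-3) = -209/6*(-3) = 209/2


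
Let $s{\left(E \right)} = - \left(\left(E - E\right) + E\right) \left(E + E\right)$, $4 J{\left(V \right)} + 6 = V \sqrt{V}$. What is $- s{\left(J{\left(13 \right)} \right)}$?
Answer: $\frac{2233}{8} - \frac{39 \sqrt{13}}{2} \approx 208.82$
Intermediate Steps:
$J{\left(V \right)} = - \frac{3}{2} + \frac{V^{\frac{3}{2}}}{4}$ ($J{\left(V \right)} = - \frac{3}{2} + \frac{V \sqrt{V}}{4} = - \frac{3}{2} + \frac{V^{\frac{3}{2}}}{4}$)
$s{\left(E \right)} = - 2 E^{2}$ ($s{\left(E \right)} = - \left(0 + E\right) 2 E = - E 2 E = - 2 E^{2}$)
$- s{\left(J{\left(13 \right)} \right)} = - \left(-2\right) \left(- \frac{3}{2} + \frac{13^{\frac{3}{2}}}{4}\right)^{2} = - \left(-2\right) \left(- \frac{3}{2} + \frac{13 \sqrt{13}}{4}\right)^{2} = 2 \left(- \frac{3}{2} + \frac{13 \sqrt{13}}{4}\right)^{2}$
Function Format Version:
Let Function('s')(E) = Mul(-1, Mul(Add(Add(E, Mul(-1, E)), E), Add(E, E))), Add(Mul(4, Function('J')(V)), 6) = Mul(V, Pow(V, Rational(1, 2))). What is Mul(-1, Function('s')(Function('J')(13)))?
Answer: Add(Rational(2233, 8), Mul(Rational(-39, 2), Pow(13, Rational(1, 2)))) ≈ 208.82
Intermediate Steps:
Function('J')(V) = Add(Rational(-3, 2), Mul(Rational(1, 4), Pow(V, Rational(3, 2)))) (Function('J')(V) = Add(Rational(-3, 2), Mul(Rational(1, 4), Mul(V, Pow(V, Rational(1, 2))))) = Add(Rational(-3, 2), Mul(Rational(1, 4), Pow(V, Rational(3, 2)))))
Function('s')(E) = Mul(-2, Pow(E, 2)) (Function('s')(E) = Mul(-1, Mul(Add(0, E), Mul(2, E))) = Mul(-1, Mul(E, Mul(2, E))) = Mul(-1, Mul(2, Pow(E, 2))) = Mul(-2, Pow(E, 2)))
Mul(-1, Function('s')(Function('J')(13))) = Mul(-1, Mul(-2, Pow(Add(Rational(-3, 2), Mul(Rational(1, 4), Pow(13, Rational(3, 2)))), 2))) = Mul(-1, Mul(-2, Pow(Add(Rational(-3, 2), Mul(Rational(1, 4), Mul(13, Pow(13, Rational(1, 2))))), 2))) = Mul(-1, Mul(-2, Pow(Add(Rational(-3, 2), Mul(Rational(13, 4), Pow(13, Rational(1, 2)))), 2))) = Mul(2, Pow(Add(Rational(-3, 2), Mul(Rational(13, 4), Pow(13, Rational(1, 2)))), 2))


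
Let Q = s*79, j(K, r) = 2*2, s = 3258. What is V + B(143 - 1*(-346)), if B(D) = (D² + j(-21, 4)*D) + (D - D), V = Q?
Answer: 498459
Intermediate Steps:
j(K, r) = 4
Q = 257382 (Q = 3258*79 = 257382)
V = 257382
B(D) = D² + 4*D (B(D) = (D² + 4*D) + (D - D) = (D² + 4*D) + 0 = D² + 4*D)
V + B(143 - 1*(-346)) = 257382 + (143 - 1*(-346))*(4 + (143 - 1*(-346))) = 257382 + (143 + 346)*(4 + (143 + 346)) = 257382 + 489*(4 + 489) = 257382 + 489*493 = 257382 + 241077 = 498459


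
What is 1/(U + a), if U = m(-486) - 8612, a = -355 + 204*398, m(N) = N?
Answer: 1/71739 ≈ 1.3939e-5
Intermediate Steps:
a = 80837 (a = -355 + 81192 = 80837)
U = -9098 (U = -486 - 8612 = -9098)
1/(U + a) = 1/(-9098 + 80837) = 1/71739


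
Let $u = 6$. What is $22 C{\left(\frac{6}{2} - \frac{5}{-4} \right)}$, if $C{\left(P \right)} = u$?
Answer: $132$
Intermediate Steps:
$C{\left(P \right)} = 6$
$22 C{\left(\frac{6}{2} - \frac{5}{-4} \right)} = 22 \cdot 6 = 132$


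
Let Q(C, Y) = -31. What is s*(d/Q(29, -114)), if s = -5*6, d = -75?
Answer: -2250/31 ≈ -72.581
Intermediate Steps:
s = -30
s*(d/Q(29, -114)) = -(-2250)/(-31) = -(-2250)*(-1)/31 = -30*75/31 = -2250/31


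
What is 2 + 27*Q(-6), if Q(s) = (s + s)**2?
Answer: 3890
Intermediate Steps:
Q(s) = 4*s**2 (Q(s) = (2*s)**2 = 4*s**2)
2 + 27*Q(-6) = 2 + 27*(4*(-6)**2) = 2 + 27*(4*36) = 2 + 27*144 = 2 + 3888 = 3890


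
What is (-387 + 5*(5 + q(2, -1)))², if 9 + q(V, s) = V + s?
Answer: 161604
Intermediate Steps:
q(V, s) = -9 + V + s (q(V, s) = -9 + (V + s) = -9 + V + s)
(-387 + 5*(5 + q(2, -1)))² = (-387 + 5*(5 + (-9 + 2 - 1)))² = (-387 + 5*(5 - 8))² = (-387 + 5*(-3))² = (-387 - 15)² = (-402)² = 161604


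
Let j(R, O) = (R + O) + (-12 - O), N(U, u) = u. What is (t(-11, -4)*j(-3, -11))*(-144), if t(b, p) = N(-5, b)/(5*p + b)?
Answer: 23760/31 ≈ 766.45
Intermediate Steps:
j(R, O) = -12 + R (j(R, O) = (O + R) + (-12 - O) = -12 + R)
t(b, p) = b/(b + 5*p) (t(b, p) = b/(5*p + b) = b/(b + 5*p))
(t(-11, -4)*j(-3, -11))*(-144) = ((-11/(-11 + 5*(-4)))*(-12 - 3))*(-144) = (-11/(-11 - 20)*(-15))*(-144) = (-11/(-31)*(-15))*(-144) = (-11*(-1/31)*(-15))*(-144) = ((11/31)*(-15))*(-144) = -165/31*(-144) = 23760/31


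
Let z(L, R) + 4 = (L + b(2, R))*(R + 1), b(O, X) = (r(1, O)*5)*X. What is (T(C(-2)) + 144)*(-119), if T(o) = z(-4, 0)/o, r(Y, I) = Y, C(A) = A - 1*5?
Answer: -17272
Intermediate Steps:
C(A) = -5 + A (C(A) = A - 5 = -5 + A)
b(O, X) = 5*X (b(O, X) = (1*5)*X = 5*X)
z(L, R) = -4 + (1 + R)*(L + 5*R) (z(L, R) = -4 + (L + 5*R)*(R + 1) = -4 + (L + 5*R)*(1 + R) = -4 + (1 + R)*(L + 5*R))
T(o) = -8/o (T(o) = (-4 - 4 + 5*0 + 5*0**2 - 4*0)/o = (-4 - 4 + 0 + 5*0 + 0)/o = (-4 - 4 + 0 + 0 + 0)/o = -8/o)
(T(C(-2)) + 144)*(-119) = (-8/(-5 - 2) + 144)*(-119) = (-8/(-7) + 144)*(-119) = (-8*(-1/7) + 144)*(-119) = (8/7 + 144)*(-119) = (1016/7)*(-119) = -17272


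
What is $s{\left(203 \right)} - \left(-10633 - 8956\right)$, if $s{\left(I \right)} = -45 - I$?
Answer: $19341$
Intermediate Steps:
$s{\left(203 \right)} - \left(-10633 - 8956\right) = \left(-45 - 203\right) - \left(-10633 - 8956\right) = \left(-45 - 203\right) - -19589 = -248 + 19589 = 19341$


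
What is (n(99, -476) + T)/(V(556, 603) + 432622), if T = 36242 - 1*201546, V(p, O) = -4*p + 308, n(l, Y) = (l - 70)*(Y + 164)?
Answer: -87176/215353 ≈ -0.40481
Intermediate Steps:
n(l, Y) = (-70 + l)*(164 + Y)
V(p, O) = 308 - 4*p
T = -165304 (T = 36242 - 201546 = -165304)
(n(99, -476) + T)/(V(556, 603) + 432622) = ((-11480 - 70*(-476) + 164*99 - 476*99) - 165304)/((308 - 4*556) + 432622) = ((-11480 + 33320 + 16236 - 47124) - 165304)/((308 - 2224) + 432622) = (-9048 - 165304)/(-1916 + 432622) = -174352/430706 = -174352*1/430706 = -87176/215353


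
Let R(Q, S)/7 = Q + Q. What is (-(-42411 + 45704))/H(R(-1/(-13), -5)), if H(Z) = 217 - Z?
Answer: -42809/2807 ≈ -15.251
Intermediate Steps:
R(Q, S) = 14*Q (R(Q, S) = 7*(Q + Q) = 7*(2*Q) = 14*Q)
(-(-42411 + 45704))/H(R(-1/(-13), -5)) = (-(-42411 + 45704))/(217 - 14*(-1/(-13))) = (-1*3293)/(217 - 14*(-1*(-1/13))) = -3293/(217 - 14/13) = -3293/2807/13 = -3293*13/2807 = -42809/2807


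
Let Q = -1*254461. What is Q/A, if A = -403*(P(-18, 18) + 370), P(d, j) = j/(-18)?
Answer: 254461/148707 ≈ 1.7112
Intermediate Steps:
P(d, j) = -j/18 (P(d, j) = j*(-1/18) = -j/18)
Q = -254461
A = -148707 (A = -403*(-1/18*18 + 370) = -403*(-1 + 370) = -403*369 = -148707)
Q/A = -254461/(-148707) = -254461*(-1/148707) = 254461/148707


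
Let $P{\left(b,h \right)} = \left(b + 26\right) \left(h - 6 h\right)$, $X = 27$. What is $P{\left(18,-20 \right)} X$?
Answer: $118800$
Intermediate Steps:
$P{\left(b,h \right)} = - 5 h \left(26 + b\right)$ ($P{\left(b,h \right)} = \left(26 + b\right) \left(- 5 h\right) = - 5 h \left(26 + b\right)$)
$P{\left(18,-20 \right)} X = \left(-5\right) \left(-20\right) \left(26 + 18\right) 27 = \left(-5\right) \left(-20\right) 44 \cdot 27 = 4400 \cdot 27 = 118800$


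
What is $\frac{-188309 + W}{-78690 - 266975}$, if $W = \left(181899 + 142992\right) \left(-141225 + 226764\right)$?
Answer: $- \frac{5558132588}{69133} \approx -80398.0$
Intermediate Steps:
$W = 27790851249$ ($W = 324891 \cdot 85539 = 27790851249$)
$\frac{-188309 + W}{-78690 - 266975} = \frac{-188309 + 27790851249}{-78690 - 266975} = \frac{27790662940}{-345665} = 27790662940 \left(- \frac{1}{345665}\right) = - \frac{5558132588}{69133}$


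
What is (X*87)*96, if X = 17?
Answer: 141984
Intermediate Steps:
(X*87)*96 = (17*87)*96 = 1479*96 = 141984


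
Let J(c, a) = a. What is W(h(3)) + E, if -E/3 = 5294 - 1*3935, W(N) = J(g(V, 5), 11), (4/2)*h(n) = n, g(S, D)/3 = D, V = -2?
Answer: -4066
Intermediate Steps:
g(S, D) = 3*D
h(n) = n/2
W(N) = 11
E = -4077 (E = -3*(5294 - 1*3935) = -3*(5294 - 3935) = -3*1359 = -4077)
W(h(3)) + E = 11 - 4077 = -4066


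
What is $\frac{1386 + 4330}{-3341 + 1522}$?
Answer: $- \frac{5716}{1819} \approx -3.1424$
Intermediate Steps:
$\frac{1386 + 4330}{-3341 + 1522} = \frac{5716}{-1819} = 5716 \left(- \frac{1}{1819}\right) = - \frac{5716}{1819}$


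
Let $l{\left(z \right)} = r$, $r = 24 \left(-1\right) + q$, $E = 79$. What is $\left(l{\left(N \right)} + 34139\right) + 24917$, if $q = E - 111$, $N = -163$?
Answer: $59000$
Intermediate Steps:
$q = -32$ ($q = 79 - 111 = -32$)
$r = -56$ ($r = 24 \left(-1\right) - 32 = -24 - 32 = -56$)
$l{\left(z \right)} = -56$
$\left(l{\left(N \right)} + 34139\right) + 24917 = \left(-56 + 34139\right) + 24917 = 34083 + 24917 = 59000$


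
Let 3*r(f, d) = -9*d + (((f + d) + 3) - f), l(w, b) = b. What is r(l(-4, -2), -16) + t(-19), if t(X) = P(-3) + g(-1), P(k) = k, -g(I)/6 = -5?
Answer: 212/3 ≈ 70.667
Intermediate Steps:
g(I) = 30 (g(I) = -6*(-5) = 30)
t(X) = 27 (t(X) = -3 + 30 = 27)
r(f, d) = 1 - 8*d/3 (r(f, d) = (-9*d + (((f + d) + 3) - f))/3 = (-9*d + (((d + f) + 3) - f))/3 = (-9*d + ((3 + d + f) - f))/3 = (-9*d + (3 + d))/3 = (3 - 8*d)/3 = 1 - 8*d/3)
r(l(-4, -2), -16) + t(-19) = (1 - 8/3*(-16)) + 27 = (1 + 128/3) + 27 = 131/3 + 27 = 212/3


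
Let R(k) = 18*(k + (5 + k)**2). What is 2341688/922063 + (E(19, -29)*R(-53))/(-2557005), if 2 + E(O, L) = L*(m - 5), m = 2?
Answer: 187473019370/157181313421 ≈ 1.1927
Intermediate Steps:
E(O, L) = -2 - 3*L (E(O, L) = -2 + L*(2 - 5) = -2 + L*(-3) = -2 - 3*L)
R(k) = 18*k + 18*(5 + k)**2
2341688/922063 + (E(19, -29)*R(-53))/(-2557005) = 2341688/922063 + ((-2 - 3*(-29))*(18*(-53) + 18*(5 - 53)**2))/(-2557005) = 2341688*(1/922063) + ((-2 + 87)*(-954 + 18*(-48)**2))*(-1/2557005) = 2341688/922063 + (85*(-954 + 18*2304))*(-1/2557005) = 2341688/922063 + (85*(-954 + 41472))*(-1/2557005) = 2341688/922063 + (85*40518)*(-1/2557005) = 2341688/922063 + 3444030*(-1/2557005) = 2341688/922063 - 229602/170467 = 187473019370/157181313421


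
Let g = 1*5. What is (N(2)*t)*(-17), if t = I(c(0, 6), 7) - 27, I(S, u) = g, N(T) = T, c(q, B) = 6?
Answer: 748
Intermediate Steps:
g = 5
I(S, u) = 5
t = -22 (t = 5 - 27 = -22)
(N(2)*t)*(-17) = (2*(-22))*(-17) = -44*(-17) = 748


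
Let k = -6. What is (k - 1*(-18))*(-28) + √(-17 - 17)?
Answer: -336 + I*√34 ≈ -336.0 + 5.831*I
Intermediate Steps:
(k - 1*(-18))*(-28) + √(-17 - 17) = (-6 - 1*(-18))*(-28) + √(-17 - 17) = (-6 + 18)*(-28) + √(-34) = 12*(-28) + I*√34 = -336 + I*√34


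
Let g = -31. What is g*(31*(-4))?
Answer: 3844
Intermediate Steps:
g*(31*(-4)) = -961*(-4) = -31*(-124) = 3844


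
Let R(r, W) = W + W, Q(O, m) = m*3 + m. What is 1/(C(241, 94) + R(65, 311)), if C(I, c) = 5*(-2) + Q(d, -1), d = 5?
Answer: 1/608 ≈ 0.0016447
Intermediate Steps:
Q(O, m) = 4*m (Q(O, m) = 3*m + m = 4*m)
C(I, c) = -14 (C(I, c) = 5*(-2) + 4*(-1) = -10 - 4 = -14)
R(r, W) = 2*W
1/(C(241, 94) + R(65, 311)) = 1/(-14 + 2*311) = 1/(-14 + 622) = 1/608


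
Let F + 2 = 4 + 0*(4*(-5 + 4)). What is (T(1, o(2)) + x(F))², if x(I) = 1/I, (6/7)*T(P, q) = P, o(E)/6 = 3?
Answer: 25/9 ≈ 2.7778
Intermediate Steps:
o(E) = 18 (o(E) = 6*3 = 18)
T(P, q) = 7*P/6
F = 2 (F = -2 + (4 + 0*(4*(-5 + 4))) = -2 + (4 + 0*(4*(-1))) = -2 + (4 + 0*(-4)) = -2 + (4 + 0) = -2 + 4 = 2)
x(I) = 1/I
(T(1, o(2)) + x(F))² = ((7/6)*1 + 1/2)² = (7/6 + ½)² = (5/3)² = 25/9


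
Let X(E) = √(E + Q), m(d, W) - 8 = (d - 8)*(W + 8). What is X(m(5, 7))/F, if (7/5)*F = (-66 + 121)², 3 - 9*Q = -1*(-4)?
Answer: 7*I*√334/45375 ≈ 0.0028194*I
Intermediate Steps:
Q = -⅑ (Q = ⅓ - (-1)*(-4)/9 = ⅓ - ⅑*4 = ⅓ - 4/9 = -⅑ ≈ -0.11111)
m(d, W) = 8 + (-8 + d)*(8 + W) (m(d, W) = 8 + (d - 8)*(W + 8) = 8 + (-8 + d)*(8 + W))
F = 15125/7 (F = 5*(-66 + 121)²/7 = (5/7)*55² = (5/7)*3025 = 15125/7 ≈ 2160.7)
X(E) = √(-⅑ + E) (X(E) = √(E - ⅑) = √(-⅑ + E))
X(m(5, 7))/F = (√(-1 + 9*(-56 - 8*7 + 8*5 + 7*5))/3)/(15125/7) = (√(-1 + 9*(-56 - 56 + 40 + 35))/3)*(7/15125) = (√(-1 + 9*(-37))/3)*(7/15125) = (√(-1 - 333)/3)*(7/15125) = (√(-334)/3)*(7/15125) = ((I*√334)/3)*(7/15125) = (I*√334/3)*(7/15125) = 7*I*√334/45375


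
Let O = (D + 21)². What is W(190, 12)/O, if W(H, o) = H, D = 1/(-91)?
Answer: 157339/364810 ≈ 0.43129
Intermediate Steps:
D = -1/91 ≈ -0.010989
O = 3648100/8281 (O = (-1/91 + 21)² = (1910/91)² = 3648100/8281 ≈ 440.54)
W(190, 12)/O = 190/(3648100/8281) = 190*(8281/3648100) = 157339/364810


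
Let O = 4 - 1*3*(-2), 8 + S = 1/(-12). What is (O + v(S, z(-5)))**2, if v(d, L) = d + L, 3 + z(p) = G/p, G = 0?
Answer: 169/144 ≈ 1.1736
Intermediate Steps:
z(p) = -3 (z(p) = -3 + 0/p = -3 + 0 = -3)
S = -97/12 (S = -8 + 1/(-12) = -8 - 1/12 = -97/12 ≈ -8.0833)
v(d, L) = L + d
O = 10 (O = 4 - 3*(-2) = 4 + 6 = 10)
(O + v(S, z(-5)))**2 = (10 + (-3 - 97/12))**2 = (10 - 133/12)**2 = (-13/12)**2 = 169/144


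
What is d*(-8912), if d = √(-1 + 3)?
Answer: -8912*√2 ≈ -12603.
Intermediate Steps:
d = √2 ≈ 1.4142
d*(-8912) = √2*(-8912) = -8912*√2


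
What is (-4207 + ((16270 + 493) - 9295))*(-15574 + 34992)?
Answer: 63322098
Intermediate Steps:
(-4207 + ((16270 + 493) - 9295))*(-15574 + 34992) = (-4207 + (16763 - 9295))*19418 = (-4207 + 7468)*19418 = 3261*19418 = 63322098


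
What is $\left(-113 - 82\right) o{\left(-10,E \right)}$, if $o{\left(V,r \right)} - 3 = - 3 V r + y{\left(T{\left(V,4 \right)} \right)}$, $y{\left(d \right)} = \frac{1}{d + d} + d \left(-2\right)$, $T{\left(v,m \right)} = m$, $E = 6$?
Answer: $- \frac{273195}{8} \approx -34149.0$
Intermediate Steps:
$y{\left(d \right)} = \frac{1}{2 d} - 2 d$
$o{\left(V,r \right)} = - \frac{39}{8} - 3 V r$ ($o{\left(V,r \right)} = 3 + \left(- 3 V r + \left(\frac{1}{2 \cdot 4} - 8\right)\right) = 3 - \left(\frac{63}{8} + 3 V r\right) = - \frac{39}{8} - 3 V r$)
$\left(-113 - 82\right) o{\left(-10,E \right)} = \left(-113 - 82\right) \left(- \frac{39}{8} - \left(-30\right) 6\right) = - 195 \left(- \frac{39}{8} + 180\right) = \left(-195\right) \frac{1401}{8} = - \frac{273195}{8}$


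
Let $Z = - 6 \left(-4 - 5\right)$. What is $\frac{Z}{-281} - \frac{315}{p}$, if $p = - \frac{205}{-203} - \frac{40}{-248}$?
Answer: $- \frac{111484575}{414194} \approx -269.16$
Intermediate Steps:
$Z = 54$ ($Z = \left(-6\right) \left(-9\right) = 54$)
$p = \frac{7370}{6293}$ ($p = \left(-205\right) \left(- \frac{1}{203}\right) - - \frac{5}{31} = \frac{205}{203} + \frac{5}{31} = \frac{7370}{6293} \approx 1.1711$)
$\frac{Z}{-281} - \frac{315}{p} = \frac{54}{-281} - \frac{315}{\frac{7370}{6293}} = 54 \left(- \frac{1}{281}\right) - \frac{396459}{1474} = - \frac{54}{281} - \frac{396459}{1474} = - \frac{111484575}{414194}$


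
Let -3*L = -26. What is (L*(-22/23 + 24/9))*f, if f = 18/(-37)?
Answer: -6136/851 ≈ -7.2103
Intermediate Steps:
L = 26/3 (L = -1/3*(-26) = 26/3 ≈ 8.6667)
f = -18/37 (f = 18*(-1/37) = -18/37 ≈ -0.48649)
(L*(-22/23 + 24/9))*f = (26*(-22/23 + 24/9)/3)*(-18/37) = (26*(-22*1/23 + 24*(1/9))/3)*(-18/37) = (26*(-22/23 + 8/3)/3)*(-18/37) = ((26/3)*(118/69))*(-18/37) = (3068/207)*(-18/37) = -6136/851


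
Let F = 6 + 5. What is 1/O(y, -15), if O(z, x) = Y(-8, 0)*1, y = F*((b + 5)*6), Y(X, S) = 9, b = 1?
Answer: 1/9 ≈ 0.11111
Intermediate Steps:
F = 11
y = 396 (y = 11*((1 + 5)*6) = 11*(6*6) = 11*36 = 396)
O(z, x) = 9 (O(z, x) = 9*1 = 9)
1/O(y, -15) = 1/9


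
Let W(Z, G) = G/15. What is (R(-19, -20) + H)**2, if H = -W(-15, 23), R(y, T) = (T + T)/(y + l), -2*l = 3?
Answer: 66049/378225 ≈ 0.17463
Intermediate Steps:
l = -3/2 (l = -1/2*3 = -3/2 ≈ -1.5000)
W(Z, G) = G/15 (W(Z, G) = G*(1/15) = G/15)
R(y, T) = 2*T/(-3/2 + y) (R(y, T) = (T + T)/(y - 3/2) = (2*T)/(-3/2 + y) = 2*T/(-3/2 + y))
H = -23/15 ≈ -1.5333
(R(-19, -20) + H)**2 = (4*(-20)/(-3 + 2*(-19)) - 23/15)**2 = (4*(-20)/(-3 - 38) - 23/15)**2 = (4*(-20)/(-41) - 23/15)**2 = (4*(-20)*(-1/41) - 23/15)**2 = (80/41 - 23/15)**2 = (257/615)**2 = 66049/378225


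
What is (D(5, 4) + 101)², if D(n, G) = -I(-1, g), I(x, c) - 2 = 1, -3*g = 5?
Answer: 9604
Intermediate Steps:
g = -5/3 (g = -⅓*5 = -5/3 ≈ -1.6667)
I(x, c) = 3 (I(x, c) = 2 + 1 = 3)
D(n, G) = -3 (D(n, G) = -1*3 = -3)
(D(5, 4) + 101)² = (-3 + 101)² = 98² = 9604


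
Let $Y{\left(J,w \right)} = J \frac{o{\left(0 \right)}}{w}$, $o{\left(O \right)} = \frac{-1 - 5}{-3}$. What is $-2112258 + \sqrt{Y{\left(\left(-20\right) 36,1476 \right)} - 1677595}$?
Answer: $-2112258 + \frac{i \sqrt{2820038835}}{41} \approx -2.1123 \cdot 10^{6} + 1295.2 i$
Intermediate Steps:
$o{\left(O \right)} = 2$ ($o{\left(O \right)} = \left(-1 - 5\right) \left(- \frac{1}{3}\right) = \left(-6\right) \left(- \frac{1}{3}\right) = 2$)
$Y{\left(J,w \right)} = \frac{2 J}{w}$ ($Y{\left(J,w \right)} = J \frac{2}{w} = \frac{2 J}{w}$)
$-2112258 + \sqrt{Y{\left(\left(-20\right) 36,1476 \right)} - 1677595} = -2112258 + \sqrt{\frac{2 \left(\left(-20\right) 36\right)}{1476} - 1677595} = -2112258 + \sqrt{2 \left(-720\right) \frac{1}{1476} - 1677595} = -2112258 + \sqrt{- \frac{40}{41} - 1677595} = -2112258 + \sqrt{- \frac{68781435}{41}} = -2112258 + \frac{i \sqrt{2820038835}}{41}$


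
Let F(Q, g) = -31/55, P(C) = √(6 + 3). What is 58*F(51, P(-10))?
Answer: -1798/55 ≈ -32.691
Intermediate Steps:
P(C) = 3 (P(C) = √9 = 3)
F(Q, g) = -31/55 (F(Q, g) = -31*1/55 = -31/55)
58*F(51, P(-10)) = 58*(-31/55) = -1798/55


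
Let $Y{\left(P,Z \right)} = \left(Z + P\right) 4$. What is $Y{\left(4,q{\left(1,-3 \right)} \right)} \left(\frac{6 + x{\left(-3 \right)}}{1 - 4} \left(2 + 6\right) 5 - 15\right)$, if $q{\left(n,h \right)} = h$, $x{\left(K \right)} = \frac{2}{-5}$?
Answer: $- \frac{1076}{3} \approx -358.67$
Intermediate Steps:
$x{\left(K \right)} = - \frac{2}{5}$ ($x{\left(K \right)} = 2 \left(- \frac{1}{5}\right) = - \frac{2}{5}$)
$Y{\left(P,Z \right)} = 4 P + 4 Z$ ($Y{\left(P,Z \right)} = \left(P + Z\right) 4 = 4 P + 4 Z$)
$Y{\left(4,q{\left(1,-3 \right)} \right)} \left(\frac{6 + x{\left(-3 \right)}}{1 - 4} \left(2 + 6\right) 5 - 15\right) = \left(4 \cdot 4 + 4 \left(-3\right)\right) \left(\frac{6 - \frac{2}{5}}{1 - 4} \left(2 + 6\right) 5 - 15\right) = \left(16 - 12\right) \left(\frac{28}{5 \left(-3\right)} 8 \cdot 5 - 15\right) = 4 \left(\frac{28}{5} \left(- \frac{1}{3}\right) 8 \cdot 5 - 15\right) = 4 \left(\left(- \frac{28}{15}\right) 8 \cdot 5 - 15\right) = 4 \left(\left(- \frac{224}{15}\right) 5 - 15\right) = 4 \left(- \frac{224}{3} - 15\right) = 4 \left(- \frac{269}{3}\right) = - \frac{1076}{3}$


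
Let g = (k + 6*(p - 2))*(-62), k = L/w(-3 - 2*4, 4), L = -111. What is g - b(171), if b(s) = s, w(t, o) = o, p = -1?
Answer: 5331/2 ≈ 2665.5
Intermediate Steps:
k = -111/4 ≈ -27.750
g = 5673/2 (g = (-111/4 + 6*(-1 - 2))*(-62) = (-111/4 + 6*(-3))*(-62) = (-111/4 - 18)*(-62) = -183/4*(-62) = 5673/2 ≈ 2836.5)
g - b(171) = 5673/2 - 1*171 = 5673/2 - 171 = 5331/2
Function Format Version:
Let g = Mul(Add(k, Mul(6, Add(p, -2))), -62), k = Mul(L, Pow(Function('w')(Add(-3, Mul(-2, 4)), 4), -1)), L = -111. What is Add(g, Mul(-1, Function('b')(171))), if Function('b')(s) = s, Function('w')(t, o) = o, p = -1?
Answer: Rational(5331, 2) ≈ 2665.5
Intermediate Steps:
k = Rational(-111, 4) (k = Mul(-111, Pow(4, -1)) = Mul(-111, Rational(1, 4)) = Rational(-111, 4) ≈ -27.750)
g = Rational(5673, 2) (g = Mul(Add(Rational(-111, 4), Mul(6, Add(-1, -2))), -62) = Mul(Add(Rational(-111, 4), Mul(6, -3)), -62) = Mul(Add(Rational(-111, 4), -18), -62) = Mul(Rational(-183, 4), -62) = Rational(5673, 2) ≈ 2836.5)
Add(g, Mul(-1, Function('b')(171))) = Add(Rational(5673, 2), Mul(-1, 171)) = Add(Rational(5673, 2), -171) = Rational(5331, 2)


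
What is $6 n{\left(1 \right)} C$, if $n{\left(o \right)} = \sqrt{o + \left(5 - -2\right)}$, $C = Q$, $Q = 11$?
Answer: $132 \sqrt{2} \approx 186.68$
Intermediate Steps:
$C = 11$
$n{\left(o \right)} = \sqrt{7 + o}$ ($n{\left(o \right)} = \sqrt{o + \left(5 + 2\right)} = \sqrt{o + 7} = \sqrt{7 + o}$)
$6 n{\left(1 \right)} C = 6 \sqrt{7 + 1} \cdot 11 = 6 \sqrt{8} \cdot 11 = 6 \cdot 2 \sqrt{2} \cdot 11 = 12 \sqrt{2} \cdot 11 = 132 \sqrt{2}$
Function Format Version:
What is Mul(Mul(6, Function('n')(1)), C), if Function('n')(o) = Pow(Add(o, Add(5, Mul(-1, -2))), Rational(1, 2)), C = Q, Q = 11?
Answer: Mul(132, Pow(2, Rational(1, 2))) ≈ 186.68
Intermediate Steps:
C = 11
Function('n')(o) = Pow(Add(7, o), Rational(1, 2)) (Function('n')(o) = Pow(Add(o, Add(5, 2)), Rational(1, 2)) = Pow(Add(o, 7), Rational(1, 2)) = Pow(Add(7, o), Rational(1, 2)))
Mul(Mul(6, Function('n')(1)), C) = Mul(Mul(6, Pow(Add(7, 1), Rational(1, 2))), 11) = Mul(Mul(6, Pow(8, Rational(1, 2))), 11) = Mul(Mul(6, Mul(2, Pow(2, Rational(1, 2)))), 11) = Mul(Mul(12, Pow(2, Rational(1, 2))), 11) = Mul(132, Pow(2, Rational(1, 2)))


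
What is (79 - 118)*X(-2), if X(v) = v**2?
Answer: -156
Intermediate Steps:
(79 - 118)*X(-2) = (79 - 118)*(-2)**2 = -39*4 = -156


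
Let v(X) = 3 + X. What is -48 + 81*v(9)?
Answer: 924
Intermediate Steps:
-48 + 81*v(9) = -48 + 81*(3 + 9) = -48 + 81*12 = -48 + 972 = 924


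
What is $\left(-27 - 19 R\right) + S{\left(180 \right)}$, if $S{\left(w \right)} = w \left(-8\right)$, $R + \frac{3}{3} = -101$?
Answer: $471$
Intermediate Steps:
$R = -102$ ($R = -1 - 101 = -102$)
$S{\left(w \right)} = - 8 w$
$\left(-27 - 19 R\right) + S{\left(180 \right)} = \left(-27 - -1938\right) - 1440 = \left(-27 + 1938\right) - 1440 = 1911 - 1440 = 471$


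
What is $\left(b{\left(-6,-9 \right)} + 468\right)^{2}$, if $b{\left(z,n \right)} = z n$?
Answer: $272484$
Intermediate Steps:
$b{\left(z,n \right)} = n z$
$\left(b{\left(-6,-9 \right)} + 468\right)^{2} = \left(\left(-9\right) \left(-6\right) + 468\right)^{2} = \left(54 + 468\right)^{2} = 522^{2} = 272484$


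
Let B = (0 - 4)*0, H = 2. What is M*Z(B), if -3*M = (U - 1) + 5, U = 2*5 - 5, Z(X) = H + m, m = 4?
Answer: -18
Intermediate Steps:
B = 0 (B = -4*0 = 0)
Z(X) = 6 (Z(X) = 2 + 4 = 6)
U = 5 (U = 10 - 5 = 5)
M = -3 (M = -((5 - 1) + 5)/3 = -(4 + 5)/3 = -⅓*9 = -3)
M*Z(B) = -3*6 = -18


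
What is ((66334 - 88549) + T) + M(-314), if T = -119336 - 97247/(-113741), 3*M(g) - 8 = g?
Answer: -16111656626/113741 ≈ -1.4165e+5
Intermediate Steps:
M(g) = 8/3 + g/3
T = -13573298729/113741 (T = -119336 - 97247*(-1/113741) = -119336 + 97247/113741 = -13573298729/113741 ≈ -1.1934e+5)
((66334 - 88549) + T) + M(-314) = ((66334 - 88549) - 13573298729/113741) + (8/3 + (⅓)*(-314)) = (-22215 - 13573298729/113741) + (8/3 - 314/3) = -16100055044/113741 - 102 = -16111656626/113741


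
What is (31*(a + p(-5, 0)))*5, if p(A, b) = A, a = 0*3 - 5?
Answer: -1550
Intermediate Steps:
a = -5 (a = 0 - 5 = -5)
(31*(a + p(-5, 0)))*5 = (31*(-5 - 5))*5 = (31*(-10))*5 = -310*5 = -1550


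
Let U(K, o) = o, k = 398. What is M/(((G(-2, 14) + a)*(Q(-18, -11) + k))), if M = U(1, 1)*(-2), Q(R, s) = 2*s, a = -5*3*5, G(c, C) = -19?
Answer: 1/17672 ≈ 5.6587e-5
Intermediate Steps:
a = -75 (a = -15*5 = -75)
M = -2 (M = 1*(-2) = -2)
M/(((G(-2, 14) + a)*(Q(-18, -11) + k))) = -2*1/((-19 - 75)*(2*(-11) + 398)) = -2*(-1/(94*(-22 + 398))) = -2/((-94*376)) = -2/(-35344) = -2*(-1/35344) = 1/17672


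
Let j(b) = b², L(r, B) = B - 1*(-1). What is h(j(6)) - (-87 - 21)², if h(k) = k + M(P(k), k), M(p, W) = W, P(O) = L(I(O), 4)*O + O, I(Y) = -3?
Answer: -11592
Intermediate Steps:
L(r, B) = 1 + B (L(r, B) = B + 1 = 1 + B)
P(O) = 6*O (P(O) = (1 + 4)*O + O = 5*O + O = 6*O)
h(k) = 2*k (h(k) = k + k = 2*k)
h(j(6)) - (-87 - 21)² = 2*6² - (-87 - 21)² = 2*36 - 1*(-108)² = 72 - 1*11664 = 72 - 11664 = -11592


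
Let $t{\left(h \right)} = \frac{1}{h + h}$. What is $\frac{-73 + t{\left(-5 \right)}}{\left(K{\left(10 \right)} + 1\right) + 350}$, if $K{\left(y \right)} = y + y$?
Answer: $- \frac{731}{3710} \approx -0.19704$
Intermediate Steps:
$K{\left(y \right)} = 2 y$
$t{\left(h \right)} = \frac{1}{2 h}$
$\frac{-73 + t{\left(-5 \right)}}{\left(K{\left(10 \right)} + 1\right) + 350} = \frac{-73 + \frac{1}{2 \left(-5\right)}}{\left(2 \cdot 10 + 1\right) + 350} = \frac{-73 + \frac{1}{2} \left(- \frac{1}{5}\right)}{\left(20 + 1\right) + 350} = \frac{-73 - \frac{1}{10}}{21 + 350} = - \frac{731}{10 \cdot 371} = \left(- \frac{731}{10}\right) \frac{1}{371} = - \frac{731}{3710}$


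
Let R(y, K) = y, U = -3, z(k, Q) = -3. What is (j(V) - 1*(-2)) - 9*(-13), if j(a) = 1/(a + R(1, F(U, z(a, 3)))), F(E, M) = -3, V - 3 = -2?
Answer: 239/2 ≈ 119.50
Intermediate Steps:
V = 1 (V = 3 - 2 = 1)
j(a) = 1/(1 + a) (j(a) = 1/(a + 1) = 1/(1 + a))
(j(V) - 1*(-2)) - 9*(-13) = (1/(1 + 1) - 1*(-2)) - 9*(-13) = (1/2 + 2) + 117 = 5/2 + 117 = 239/2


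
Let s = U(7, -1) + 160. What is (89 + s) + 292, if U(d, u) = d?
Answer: 548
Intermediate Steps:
s = 167 (s = 7 + 160 = 167)
(89 + s) + 292 = (89 + 167) + 292 = 256 + 292 = 548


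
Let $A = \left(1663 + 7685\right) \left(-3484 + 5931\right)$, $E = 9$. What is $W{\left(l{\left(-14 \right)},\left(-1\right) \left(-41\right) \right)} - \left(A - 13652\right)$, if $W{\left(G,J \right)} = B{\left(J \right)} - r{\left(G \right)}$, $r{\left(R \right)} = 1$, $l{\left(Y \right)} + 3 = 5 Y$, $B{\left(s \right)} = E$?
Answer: $-22860896$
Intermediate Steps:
$B{\left(s \right)} = 9$
$l{\left(Y \right)} = -3 + 5 Y$
$A = 22874556$ ($A = 9348 \cdot 2447 = 22874556$)
$W{\left(G,J \right)} = 8$ ($W{\left(G,J \right)} = 9 - 1 = 8$)
$W{\left(l{\left(-14 \right)},\left(-1\right) \left(-41\right) \right)} - \left(A - 13652\right) = 8 - \left(22874556 - 13652\right) = 8 - 22860904 = -22860896$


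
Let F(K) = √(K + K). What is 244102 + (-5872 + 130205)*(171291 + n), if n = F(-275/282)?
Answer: 21297368005 + 621665*I*√1551/141 ≈ 2.1297e+10 + 1.7364e+5*I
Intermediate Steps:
F(K) = √2*√K (F(K) = √(2*K) = √2*√K)
n = 5*I*√1551/141 (n = √2*√(-275/282) = √2*(5*I*√3102/282) = 5*I*√1551/141 ≈ 1.3966*I)
244102 + (-5872 + 130205)*(171291 + n) = 244102 + (-5872 + 130205)*(171291 + 5*I*√1551/141) = 244102 + 124333*(171291 + 5*I*√1551/141) = 244102 + (21297123903 + 621665*I*√1551/141) = 21297368005 + 621665*I*√1551/141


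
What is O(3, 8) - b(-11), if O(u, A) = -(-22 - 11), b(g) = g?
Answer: 44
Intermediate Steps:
O(u, A) = 33 (O(u, A) = -1*(-33) = 33)
O(3, 8) - b(-11) = 33 - 1*(-11) = 33 + 11 = 44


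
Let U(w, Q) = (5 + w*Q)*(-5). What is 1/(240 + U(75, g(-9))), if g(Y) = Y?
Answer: 1/3590 ≈ 0.00027855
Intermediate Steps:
U(w, Q) = -25 - 5*Q*w (U(w, Q) = (5 + Q*w)*(-5) = -25 - 5*Q*w)
1/(240 + U(75, g(-9))) = 1/(240 + (-25 - 5*(-9)*75)) = 1/(240 + (-25 + 3375)) = 1/(240 + 3350) = 1/3590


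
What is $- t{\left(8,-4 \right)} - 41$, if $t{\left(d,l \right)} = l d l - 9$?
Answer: $-160$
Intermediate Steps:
$t{\left(d,l \right)} = -9 + d l^{2}$ ($t{\left(d,l \right)} = d l l - 9 = d l^{2} - 9 = -9 + d l^{2}$)
$- t{\left(8,-4 \right)} - 41 = - (-9 + 8 \left(-4\right)^{2}) - 41 = - (-9 + 8 \cdot 16) - 41 = - (-9 + 128) - 41 = \left(-1\right) 119 - 41 = -119 - 41 = -160$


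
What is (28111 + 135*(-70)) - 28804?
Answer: -10143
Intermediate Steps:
(28111 + 135*(-70)) - 28804 = (28111 - 9450) - 28804 = 18661 - 28804 = -10143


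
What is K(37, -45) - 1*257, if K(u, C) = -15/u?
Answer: -9524/37 ≈ -257.41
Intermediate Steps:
K(37, -45) - 1*257 = -15/37 - 1*257 = -15*1/37 - 257 = -15/37 - 257 = -9524/37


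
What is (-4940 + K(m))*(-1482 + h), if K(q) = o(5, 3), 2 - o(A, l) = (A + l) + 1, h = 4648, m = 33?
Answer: -15662202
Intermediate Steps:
o(A, l) = 1 - A - l (o(A, l) = 2 - ((A + l) + 1) = 2 - (1 + A + l) = 2 + (-1 - A - l) = 1 - A - l)
K(q) = -7 (K(q) = 1 - 1*5 - 1*3 = 1 - 5 - 3 = -7)
(-4940 + K(m))*(-1482 + h) = (-4940 - 7)*(-1482 + 4648) = -4947*3166 = -15662202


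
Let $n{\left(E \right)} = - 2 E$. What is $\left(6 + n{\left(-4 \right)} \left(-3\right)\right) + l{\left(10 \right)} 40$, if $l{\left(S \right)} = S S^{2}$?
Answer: $39982$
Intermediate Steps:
$l{\left(S \right)} = S^{3}$
$\left(6 + n{\left(-4 \right)} \left(-3\right)\right) + l{\left(10 \right)} 40 = \left(6 + \left(-2\right) \left(-4\right) \left(-3\right)\right) + 10^{3} \cdot 40 = \left(6 + 8 \left(-3\right)\right) + 1000 \cdot 40 = \left(6 - 24\right) + 40000 = -18 + 40000 = 39982$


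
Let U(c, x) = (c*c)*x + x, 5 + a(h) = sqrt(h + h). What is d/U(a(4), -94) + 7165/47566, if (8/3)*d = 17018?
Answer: -10081077337/1591748624 - 127635*sqrt(2)/33464 ≈ -11.727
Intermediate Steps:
d = 25527/4 (d = (3/8)*17018 = 25527/4 ≈ 6381.8)
a(h) = -5 + sqrt(2)*sqrt(h) (a(h) = -5 + sqrt(h + h) = -5 + sqrt(2*h) = -5 + sqrt(2)*sqrt(h))
U(c, x) = x + x*c**2 (U(c, x) = c**2*x + x = x*c**2 + x = x + x*c**2)
d/U(a(4), -94) + 7165/47566 = 25527/(4*((-94*(1 + (-5 + sqrt(2)*sqrt(4))**2)))) + 7165/47566 = 25527/(4*((-94*(1 + (-5 + sqrt(2)*2)**2)))) + 7165*(1/47566) = 25527/(4*((-94*(1 + (-5 + 2*sqrt(2))**2)))) + 7165/47566 = 25527/(4*(-94 - 94*(-5 + 2*sqrt(2))**2)) + 7165/47566 = 7165/47566 + 25527/(4*(-94 - 94*(-5 + 2*sqrt(2))**2))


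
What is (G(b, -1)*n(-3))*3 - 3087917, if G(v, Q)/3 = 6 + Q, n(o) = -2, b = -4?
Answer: -3088007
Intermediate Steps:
G(v, Q) = 18 + 3*Q (G(v, Q) = 3*(6 + Q) = 18 + 3*Q)
(G(b, -1)*n(-3))*3 - 3087917 = ((18 + 3*(-1))*(-2))*3 - 3087917 = ((18 - 3)*(-2))*3 - 3087917 = (15*(-2))*3 - 3087917 = -30*3 - 3087917 = -90 - 3087917 = -3088007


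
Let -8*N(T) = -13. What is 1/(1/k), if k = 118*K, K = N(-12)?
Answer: 767/4 ≈ 191.75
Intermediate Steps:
N(T) = 13/8 (N(T) = -1/8*(-13) = 13/8)
K = 13/8 ≈ 1.6250
k = 767/4 (k = 118*(13/8) = 767/4 ≈ 191.75)
1/(1/k) = 1/(1/(767/4)) = 1/(4/767) = 767/4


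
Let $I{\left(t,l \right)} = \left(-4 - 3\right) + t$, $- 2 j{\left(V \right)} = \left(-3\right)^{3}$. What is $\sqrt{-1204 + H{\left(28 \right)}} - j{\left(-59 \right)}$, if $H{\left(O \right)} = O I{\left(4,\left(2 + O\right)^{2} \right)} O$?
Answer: $- \frac{27}{2} + 2 i \sqrt{889} \approx -13.5 + 59.632 i$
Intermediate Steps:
$j{\left(V \right)} = \frac{27}{2}$ ($j{\left(V \right)} = - \frac{\left(-3\right)^{3}}{2} = \left(- \frac{1}{2}\right) \left(-27\right) = \frac{27}{2}$)
$I{\left(t,l \right)} = -7 + t$
$H{\left(O \right)} = - 3 O^{2}$ ($H{\left(O \right)} = O \left(-7 + 4\right) O = O \left(-3\right) O = - 3 O O = - 3 O^{2}$)
$\sqrt{-1204 + H{\left(28 \right)}} - j{\left(-59 \right)} = \sqrt{-1204 - 3 \cdot 28^{2}} - \frac{27}{2} = \sqrt{-1204 - 2352} - \frac{27}{2} = \sqrt{-3556} - \frac{27}{2} = 2 i \sqrt{889} - \frac{27}{2} = - \frac{27}{2} + 2 i \sqrt{889}$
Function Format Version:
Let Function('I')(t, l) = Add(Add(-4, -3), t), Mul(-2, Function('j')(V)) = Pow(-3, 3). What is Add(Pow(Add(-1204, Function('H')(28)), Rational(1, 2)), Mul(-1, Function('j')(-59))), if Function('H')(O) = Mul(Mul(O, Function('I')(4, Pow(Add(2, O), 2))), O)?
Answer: Add(Rational(-27, 2), Mul(2, I, Pow(889, Rational(1, 2)))) ≈ Add(-13.500, Mul(59.632, I))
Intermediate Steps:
Function('j')(V) = Rational(27, 2) (Function('j')(V) = Mul(Rational(-1, 2), Pow(-3, 3)) = Mul(Rational(-1, 2), -27) = Rational(27, 2))
Function('I')(t, l) = Add(-7, t)
Function('H')(O) = Mul(-3, Pow(O, 2)) (Function('H')(O) = Mul(Mul(O, Add(-7, 4)), O) = Mul(Mul(O, -3), O) = Mul(Mul(-3, O), O) = Mul(-3, Pow(O, 2)))
Add(Pow(Add(-1204, Function('H')(28)), Rational(1, 2)), Mul(-1, Function('j')(-59))) = Add(Pow(Add(-1204, Mul(-3, Pow(28, 2))), Rational(1, 2)), Mul(-1, Rational(27, 2))) = Add(Pow(Add(-1204, Mul(-3, 784)), Rational(1, 2)), Rational(-27, 2)) = Add(Pow(Add(-1204, -2352), Rational(1, 2)), Rational(-27, 2)) = Add(Pow(-3556, Rational(1, 2)), Rational(-27, 2)) = Add(Mul(2, I, Pow(889, Rational(1, 2))), Rational(-27, 2)) = Add(Rational(-27, 2), Mul(2, I, Pow(889, Rational(1, 2))))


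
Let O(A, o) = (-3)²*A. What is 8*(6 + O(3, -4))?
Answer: 264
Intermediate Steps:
O(A, o) = 9*A
8*(6 + O(3, -4)) = 8*(6 + 9*3) = 8*(6 + 27) = 8*33 = 264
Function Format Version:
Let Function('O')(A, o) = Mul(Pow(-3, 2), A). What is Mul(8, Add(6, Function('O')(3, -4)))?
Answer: 264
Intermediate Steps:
Function('O')(A, o) = Mul(9, A)
Mul(8, Add(6, Function('O')(3, -4))) = Mul(8, Add(6, Mul(9, 3))) = Mul(8, Add(6, 27)) = Mul(8, 33) = 264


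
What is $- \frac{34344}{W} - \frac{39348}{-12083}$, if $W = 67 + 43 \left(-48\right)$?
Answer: $\frac{493556508}{24129751} \approx 20.454$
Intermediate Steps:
$W = -1997$ ($W = 67 - 2064 = -1997$)
$- \frac{34344}{W} - \frac{39348}{-12083} = - \frac{34344}{-1997} - \frac{39348}{-12083} = \left(-34344\right) \left(- \frac{1}{1997}\right) - - \frac{39348}{12083} = \frac{34344}{1997} + \frac{39348}{12083} = \frac{493556508}{24129751}$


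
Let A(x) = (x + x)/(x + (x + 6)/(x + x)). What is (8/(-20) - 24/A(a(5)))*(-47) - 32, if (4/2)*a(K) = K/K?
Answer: 39414/5 ≈ 7882.8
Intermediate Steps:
a(K) = ½ (a(K) = (K/K)/2 = (½)*1 = ½)
A(x) = 2*x/(x + (6 + x)/(2*x)) (A(x) = (2*x)/(x + (6 + x)/((2*x))) = (2*x)/(x + (6 + x)*(1/(2*x))) = (2*x)/(x + (6 + x)/(2*x)) = 2*x/(x + (6 + x)/(2*x)))
(8/(-20) - 24/A(a(5)))*(-47) - 32 = (8/(-20) - 24/(4*(½)²/(6 + ½ + 2*(½)²)))*(-47) - 32 = (8*(-1/20) - 24/(4*(¼)/(6 + ½ + 2*(¼))))*(-47) - 32 = (-⅖ - 24/(4*(¼)/(6 + ½ + ½)))*(-47) - 32 = (-⅖ - 24/(4*(¼)/7))*(-47) - 32 = (-⅖ - 24/(4*(¼)*(⅐)))*(-47) - 32 = (-⅖ - 24/⅐)*(-47) - 32 = (-⅖ - 24*7)*(-47) - 32 = (-⅖ - 168)*(-47) - 32 = -842/5*(-47) - 32 = 39574/5 - 32 = 39414/5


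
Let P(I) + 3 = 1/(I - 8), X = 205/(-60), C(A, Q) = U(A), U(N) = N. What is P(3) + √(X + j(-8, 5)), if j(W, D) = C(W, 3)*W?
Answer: -16/5 + √2181/6 ≈ 4.5835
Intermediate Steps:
C(A, Q) = A
X = -41/12 (X = 205*(-1/60) = -41/12 ≈ -3.4167)
j(W, D) = W² (j(W, D) = W*W = W²)
P(I) = -3 + 1/(-8 + I) (P(I) = -3 + 1/(I - 8) = -3 + 1/(-8 + I))
P(3) + √(X + j(-8, 5)) = (25 - 3*3)/(-8 + 3) + √(-41/12 + (-8)²) = (25 - 9)/(-5) + √(-41/12 + 64) = -⅕*16 + √(727/12) = -16/5 + √2181/6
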